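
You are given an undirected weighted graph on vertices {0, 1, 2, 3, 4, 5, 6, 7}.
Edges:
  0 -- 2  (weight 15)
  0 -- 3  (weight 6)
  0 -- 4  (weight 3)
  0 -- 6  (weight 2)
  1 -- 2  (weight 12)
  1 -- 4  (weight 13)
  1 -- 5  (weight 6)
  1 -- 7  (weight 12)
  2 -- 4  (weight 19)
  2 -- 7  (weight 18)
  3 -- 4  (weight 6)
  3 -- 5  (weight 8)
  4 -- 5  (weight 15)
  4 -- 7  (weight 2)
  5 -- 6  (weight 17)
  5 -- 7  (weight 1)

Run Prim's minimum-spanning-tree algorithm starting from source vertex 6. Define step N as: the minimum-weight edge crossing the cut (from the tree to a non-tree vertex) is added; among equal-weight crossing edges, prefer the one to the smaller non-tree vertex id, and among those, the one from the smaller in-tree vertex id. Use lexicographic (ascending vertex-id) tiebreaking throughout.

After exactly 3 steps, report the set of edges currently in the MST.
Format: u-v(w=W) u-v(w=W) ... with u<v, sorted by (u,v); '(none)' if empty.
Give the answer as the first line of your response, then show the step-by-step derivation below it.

0-4(w=3) 0-6(w=2) 4-7(w=2)

step 1: add edge 0-6 (w=2); MST = {0-6(w=2)}
step 2: add edge 0-4 (w=3); MST = {0-4(w=3) 0-6(w=2)}
step 3: add edge 4-7 (w=2); MST = {0-4(w=3) 0-6(w=2) 4-7(w=2)}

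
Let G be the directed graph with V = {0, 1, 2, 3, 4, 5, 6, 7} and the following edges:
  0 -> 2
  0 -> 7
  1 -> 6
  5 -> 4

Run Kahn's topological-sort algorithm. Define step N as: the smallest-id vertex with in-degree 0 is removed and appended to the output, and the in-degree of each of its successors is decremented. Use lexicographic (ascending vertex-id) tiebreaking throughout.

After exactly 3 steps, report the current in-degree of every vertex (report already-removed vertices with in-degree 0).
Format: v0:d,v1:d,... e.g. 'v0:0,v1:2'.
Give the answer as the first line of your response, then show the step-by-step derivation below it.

v0:0,v1:0,v2:0,v3:0,v4:1,v5:0,v6:0,v7:0

step 1: output 0; order=[0]; indeg=(0,0,0,0,1,0,1,0)
step 2: output 1; order=[0,1]; indeg=(0,0,0,0,1,0,0,0)
step 3: output 2; order=[0,1,2]; indeg=(0,0,0,0,1,0,0,0)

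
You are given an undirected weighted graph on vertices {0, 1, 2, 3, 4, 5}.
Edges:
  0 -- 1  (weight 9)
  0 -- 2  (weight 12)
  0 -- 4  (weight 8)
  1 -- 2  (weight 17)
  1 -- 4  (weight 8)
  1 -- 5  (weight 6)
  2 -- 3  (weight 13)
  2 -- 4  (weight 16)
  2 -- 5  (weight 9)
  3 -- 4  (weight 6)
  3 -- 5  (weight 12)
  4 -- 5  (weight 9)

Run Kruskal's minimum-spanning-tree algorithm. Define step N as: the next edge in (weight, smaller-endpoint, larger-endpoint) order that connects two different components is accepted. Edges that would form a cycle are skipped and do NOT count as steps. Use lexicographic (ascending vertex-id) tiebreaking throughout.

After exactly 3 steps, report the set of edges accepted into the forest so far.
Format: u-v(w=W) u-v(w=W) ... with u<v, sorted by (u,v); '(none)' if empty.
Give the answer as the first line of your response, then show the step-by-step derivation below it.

0-4(w=8) 1-5(w=6) 3-4(w=6)

step 1: add edge 1-5 (w=6); MST = {1-5(w=6)}
step 2: add edge 3-4 (w=6); MST = {1-5(w=6) 3-4(w=6)}
step 3: add edge 0-4 (w=8); MST = {0-4(w=8) 1-5(w=6) 3-4(w=6)}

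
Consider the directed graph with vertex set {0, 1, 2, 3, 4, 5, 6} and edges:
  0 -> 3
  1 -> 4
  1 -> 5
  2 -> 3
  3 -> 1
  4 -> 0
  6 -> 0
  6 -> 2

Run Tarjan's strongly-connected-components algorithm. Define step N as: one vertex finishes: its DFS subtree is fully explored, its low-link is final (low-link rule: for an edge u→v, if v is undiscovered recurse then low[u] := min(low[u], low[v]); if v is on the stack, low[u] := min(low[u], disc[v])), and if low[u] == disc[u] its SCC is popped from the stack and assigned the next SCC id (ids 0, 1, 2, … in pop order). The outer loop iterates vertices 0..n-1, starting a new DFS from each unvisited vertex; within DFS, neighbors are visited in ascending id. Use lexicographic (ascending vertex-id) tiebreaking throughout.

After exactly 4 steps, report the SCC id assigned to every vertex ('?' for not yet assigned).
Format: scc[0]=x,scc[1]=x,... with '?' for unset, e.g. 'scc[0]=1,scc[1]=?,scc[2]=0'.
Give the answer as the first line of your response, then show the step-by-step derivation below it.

scc[0]=?,scc[1]=?,scc[2]=?,scc[3]=?,scc[4]=?,scc[5]=0,scc[6]=?

step 1: low=(low[0]=0,low[1]=2,low[2]=?,low[3]=1,low[4]=0,low[5]=?,low[6]=?); scc=(scc[0]=?,scc[1]=?,scc[2]=?,scc[3]=?,scc[4]=?,scc[5]=?,scc[6]=?)
step 2: low=(low[0]=0,low[1]=0,low[2]=?,low[3]=1,low[4]=0,low[5]=4,low[6]=?); scc=(scc[0]=?,scc[1]=?,scc[2]=?,scc[3]=?,scc[4]=?,scc[5]=0,scc[6]=?)
step 3: low=(low[0]=0,low[1]=0,low[2]=?,low[3]=1,low[4]=0,low[5]=4,low[6]=?); scc=(scc[0]=?,scc[1]=?,scc[2]=?,scc[3]=?,scc[4]=?,scc[5]=0,scc[6]=?)
step 4: low=(low[0]=0,low[1]=0,low[2]=?,low[3]=0,low[4]=0,low[5]=4,low[6]=?); scc=(scc[0]=?,scc[1]=?,scc[2]=?,scc[3]=?,scc[4]=?,scc[5]=0,scc[6]=?)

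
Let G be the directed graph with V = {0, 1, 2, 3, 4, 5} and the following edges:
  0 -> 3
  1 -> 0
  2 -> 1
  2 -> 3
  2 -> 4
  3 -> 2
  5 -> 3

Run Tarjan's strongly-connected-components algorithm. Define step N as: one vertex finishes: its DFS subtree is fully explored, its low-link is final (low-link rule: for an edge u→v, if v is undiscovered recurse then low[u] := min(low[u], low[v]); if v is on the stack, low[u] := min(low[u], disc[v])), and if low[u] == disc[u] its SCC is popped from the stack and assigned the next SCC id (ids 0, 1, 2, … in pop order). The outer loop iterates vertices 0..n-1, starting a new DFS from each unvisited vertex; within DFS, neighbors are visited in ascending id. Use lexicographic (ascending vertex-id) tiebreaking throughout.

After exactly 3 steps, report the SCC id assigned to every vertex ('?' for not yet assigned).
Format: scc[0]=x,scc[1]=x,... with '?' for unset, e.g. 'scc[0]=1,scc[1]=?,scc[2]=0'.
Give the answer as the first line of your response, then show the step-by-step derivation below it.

scc[0]=?,scc[1]=?,scc[2]=?,scc[3]=?,scc[4]=0,scc[5]=?

step 1: low=(low[0]=0,low[1]=0,low[2]=2,low[3]=1,low[4]=?,low[5]=?); scc=(scc[0]=?,scc[1]=?,scc[2]=?,scc[3]=?,scc[4]=?,scc[5]=?)
step 2: low=(low[0]=0,low[1]=0,low[2]=0,low[3]=1,low[4]=4,low[5]=?); scc=(scc[0]=?,scc[1]=?,scc[2]=?,scc[3]=?,scc[4]=0,scc[5]=?)
step 3: low=(low[0]=0,low[1]=0,low[2]=0,low[3]=1,low[4]=4,low[5]=?); scc=(scc[0]=?,scc[1]=?,scc[2]=?,scc[3]=?,scc[4]=0,scc[5]=?)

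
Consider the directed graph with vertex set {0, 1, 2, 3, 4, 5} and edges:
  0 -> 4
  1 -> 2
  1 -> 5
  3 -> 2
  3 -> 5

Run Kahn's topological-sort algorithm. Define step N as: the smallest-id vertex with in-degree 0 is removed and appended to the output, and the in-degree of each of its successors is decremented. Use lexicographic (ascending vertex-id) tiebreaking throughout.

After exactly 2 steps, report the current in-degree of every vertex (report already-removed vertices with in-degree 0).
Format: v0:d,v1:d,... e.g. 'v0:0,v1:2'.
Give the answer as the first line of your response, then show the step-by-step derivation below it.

v0:0,v1:0,v2:1,v3:0,v4:0,v5:1

step 1: output 0; order=[0]; indeg=(0,0,2,0,0,2)
step 2: output 1; order=[0,1]; indeg=(0,0,1,0,0,1)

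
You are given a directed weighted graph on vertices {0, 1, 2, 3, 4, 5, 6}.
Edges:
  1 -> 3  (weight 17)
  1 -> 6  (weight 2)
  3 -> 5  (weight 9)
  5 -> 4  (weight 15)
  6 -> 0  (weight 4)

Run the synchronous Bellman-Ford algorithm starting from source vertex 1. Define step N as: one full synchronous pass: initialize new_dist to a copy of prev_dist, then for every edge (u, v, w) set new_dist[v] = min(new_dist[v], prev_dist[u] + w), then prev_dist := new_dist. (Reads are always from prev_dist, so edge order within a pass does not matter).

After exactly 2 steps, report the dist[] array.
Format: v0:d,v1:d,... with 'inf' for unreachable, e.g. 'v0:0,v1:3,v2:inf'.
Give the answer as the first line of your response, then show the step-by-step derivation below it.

v0:6,v1:0,v2:inf,v3:17,v4:inf,v5:26,v6:2

step 1: dist = v0:inf,v1:0,v2:inf,v3:17,v4:inf,v5:inf,v6:2
step 2: dist = v0:6,v1:0,v2:inf,v3:17,v4:inf,v5:26,v6:2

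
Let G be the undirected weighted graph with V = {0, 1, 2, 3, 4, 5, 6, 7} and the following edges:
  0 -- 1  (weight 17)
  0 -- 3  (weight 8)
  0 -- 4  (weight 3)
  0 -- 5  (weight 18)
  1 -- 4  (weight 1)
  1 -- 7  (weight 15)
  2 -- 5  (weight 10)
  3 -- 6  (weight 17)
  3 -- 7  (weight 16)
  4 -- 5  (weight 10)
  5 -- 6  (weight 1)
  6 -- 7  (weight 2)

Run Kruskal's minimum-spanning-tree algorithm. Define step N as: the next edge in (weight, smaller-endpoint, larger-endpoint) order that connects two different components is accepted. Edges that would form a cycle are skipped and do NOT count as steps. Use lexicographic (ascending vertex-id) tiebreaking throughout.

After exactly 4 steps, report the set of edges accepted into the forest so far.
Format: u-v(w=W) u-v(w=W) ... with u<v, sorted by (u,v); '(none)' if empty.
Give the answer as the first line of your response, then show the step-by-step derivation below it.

0-4(w=3) 1-4(w=1) 5-6(w=1) 6-7(w=2)

step 1: add edge 1-4 (w=1); MST = {1-4(w=1)}
step 2: add edge 5-6 (w=1); MST = {1-4(w=1) 5-6(w=1)}
step 3: add edge 6-7 (w=2); MST = {1-4(w=1) 5-6(w=1) 6-7(w=2)}
step 4: add edge 0-4 (w=3); MST = {0-4(w=3) 1-4(w=1) 5-6(w=1) 6-7(w=2)}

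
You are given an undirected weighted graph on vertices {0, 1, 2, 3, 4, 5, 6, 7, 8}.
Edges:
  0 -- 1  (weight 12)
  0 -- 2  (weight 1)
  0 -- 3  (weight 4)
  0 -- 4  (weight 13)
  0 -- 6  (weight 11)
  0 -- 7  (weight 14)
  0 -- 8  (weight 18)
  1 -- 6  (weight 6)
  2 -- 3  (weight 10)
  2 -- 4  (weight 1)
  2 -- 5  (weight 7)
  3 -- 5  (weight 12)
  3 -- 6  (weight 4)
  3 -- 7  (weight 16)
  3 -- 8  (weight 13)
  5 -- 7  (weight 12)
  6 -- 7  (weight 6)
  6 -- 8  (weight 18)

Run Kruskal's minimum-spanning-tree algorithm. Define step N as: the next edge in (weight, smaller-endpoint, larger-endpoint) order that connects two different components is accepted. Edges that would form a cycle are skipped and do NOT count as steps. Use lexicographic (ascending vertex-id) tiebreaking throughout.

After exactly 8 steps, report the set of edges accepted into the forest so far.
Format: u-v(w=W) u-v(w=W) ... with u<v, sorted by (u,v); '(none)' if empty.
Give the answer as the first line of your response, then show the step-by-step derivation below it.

0-2(w=1) 0-3(w=4) 1-6(w=6) 2-4(w=1) 2-5(w=7) 3-6(w=4) 3-8(w=13) 6-7(w=6)

step 1: add edge 0-2 (w=1); MST = {0-2(w=1)}
step 2: add edge 2-4 (w=1); MST = {0-2(w=1) 2-4(w=1)}
step 3: add edge 0-3 (w=4); MST = {0-2(w=1) 0-3(w=4) 2-4(w=1)}
step 4: add edge 3-6 (w=4); MST = {0-2(w=1) 0-3(w=4) 2-4(w=1) 3-6(w=4)}
step 5: add edge 1-6 (w=6); MST = {0-2(w=1) 0-3(w=4) 1-6(w=6) 2-4(w=1) 3-6(w=4)}
step 6: add edge 6-7 (w=6); MST = {0-2(w=1) 0-3(w=4) 1-6(w=6) 2-4(w=1) 3-6(w=4) 6-7(w=6)}
step 7: add edge 2-5 (w=7); MST = {0-2(w=1) 0-3(w=4) 1-6(w=6) 2-4(w=1) 2-5(w=7) 3-6(w=4) 6-7(w=6)}
step 8: add edge 3-8 (w=13); MST = {0-2(w=1) 0-3(w=4) 1-6(w=6) 2-4(w=1) 2-5(w=7) 3-6(w=4) 3-8(w=13) 6-7(w=6)}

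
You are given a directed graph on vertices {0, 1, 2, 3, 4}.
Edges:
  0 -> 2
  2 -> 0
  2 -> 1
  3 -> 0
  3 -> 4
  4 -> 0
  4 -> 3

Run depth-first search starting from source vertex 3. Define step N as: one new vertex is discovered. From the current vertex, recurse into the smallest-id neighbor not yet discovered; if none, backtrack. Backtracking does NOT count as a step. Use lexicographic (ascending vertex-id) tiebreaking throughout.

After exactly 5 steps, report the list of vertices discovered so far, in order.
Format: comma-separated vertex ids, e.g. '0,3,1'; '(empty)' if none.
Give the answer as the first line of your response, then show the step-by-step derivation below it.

3,0,2,1,4

step 1: discover 3; path=3; order=3
step 2: discover 0; path=3>0; order=3,0
step 3: discover 2; path=3>0>2; order=3,0,2
step 4: discover 1; path=3>0>2>1; order=3,0,2,1
step 5: discover 4; path=3>4; order=3,0,2,1,4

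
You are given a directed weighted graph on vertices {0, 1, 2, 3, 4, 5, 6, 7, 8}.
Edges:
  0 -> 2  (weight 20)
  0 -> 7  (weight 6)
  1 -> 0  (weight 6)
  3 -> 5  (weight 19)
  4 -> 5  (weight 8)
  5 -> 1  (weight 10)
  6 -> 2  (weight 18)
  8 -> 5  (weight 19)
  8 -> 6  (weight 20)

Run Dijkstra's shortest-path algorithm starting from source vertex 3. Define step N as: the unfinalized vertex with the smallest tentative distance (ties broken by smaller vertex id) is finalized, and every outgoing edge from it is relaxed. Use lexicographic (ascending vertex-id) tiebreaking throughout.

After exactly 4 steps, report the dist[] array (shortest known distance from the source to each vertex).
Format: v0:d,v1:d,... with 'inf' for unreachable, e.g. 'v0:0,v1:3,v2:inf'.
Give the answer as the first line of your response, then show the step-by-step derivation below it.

v0:35,v1:29,v2:55,v3:0,v4:inf,v5:19,v6:inf,v7:41,v8:inf

step 1: dist = v0:inf,v1:inf,v2:inf,v3:0,v4:inf,v5:19,v6:inf,v7:inf,v8:inf
step 2: dist = v0:inf,v1:29,v2:inf,v3:0,v4:inf,v5:19,v6:inf,v7:inf,v8:inf
step 3: dist = v0:35,v1:29,v2:inf,v3:0,v4:inf,v5:19,v6:inf,v7:inf,v8:inf
step 4: dist = v0:35,v1:29,v2:55,v3:0,v4:inf,v5:19,v6:inf,v7:41,v8:inf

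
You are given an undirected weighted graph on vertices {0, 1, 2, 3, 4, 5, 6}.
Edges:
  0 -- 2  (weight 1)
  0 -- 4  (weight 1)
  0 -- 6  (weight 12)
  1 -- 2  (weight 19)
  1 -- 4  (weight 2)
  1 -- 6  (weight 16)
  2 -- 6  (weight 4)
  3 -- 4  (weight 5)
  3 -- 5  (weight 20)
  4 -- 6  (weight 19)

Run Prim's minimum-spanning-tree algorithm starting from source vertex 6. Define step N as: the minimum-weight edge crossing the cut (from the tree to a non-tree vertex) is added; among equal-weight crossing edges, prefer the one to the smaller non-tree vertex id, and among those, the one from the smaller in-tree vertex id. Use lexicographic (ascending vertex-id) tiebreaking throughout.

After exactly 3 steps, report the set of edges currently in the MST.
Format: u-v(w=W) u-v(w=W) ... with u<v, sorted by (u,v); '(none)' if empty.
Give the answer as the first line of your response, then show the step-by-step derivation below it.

0-2(w=1) 0-4(w=1) 2-6(w=4)

step 1: add edge 2-6 (w=4); MST = {2-6(w=4)}
step 2: add edge 0-2 (w=1); MST = {0-2(w=1) 2-6(w=4)}
step 3: add edge 0-4 (w=1); MST = {0-2(w=1) 0-4(w=1) 2-6(w=4)}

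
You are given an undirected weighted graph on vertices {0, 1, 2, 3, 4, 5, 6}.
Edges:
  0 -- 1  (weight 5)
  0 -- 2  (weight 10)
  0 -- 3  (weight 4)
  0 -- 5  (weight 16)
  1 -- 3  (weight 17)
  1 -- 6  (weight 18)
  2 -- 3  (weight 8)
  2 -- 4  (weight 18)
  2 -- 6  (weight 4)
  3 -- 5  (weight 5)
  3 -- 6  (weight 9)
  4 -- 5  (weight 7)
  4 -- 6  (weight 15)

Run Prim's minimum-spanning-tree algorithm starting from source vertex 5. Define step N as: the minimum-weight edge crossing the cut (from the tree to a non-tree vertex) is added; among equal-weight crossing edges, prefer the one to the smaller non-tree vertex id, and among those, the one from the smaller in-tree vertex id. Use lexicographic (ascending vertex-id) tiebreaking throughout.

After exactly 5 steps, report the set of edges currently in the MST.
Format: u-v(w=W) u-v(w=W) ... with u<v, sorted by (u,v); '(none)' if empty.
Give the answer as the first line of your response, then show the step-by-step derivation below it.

0-1(w=5) 0-3(w=4) 2-3(w=8) 3-5(w=5) 4-5(w=7)

step 1: add edge 3-5 (w=5); MST = {3-5(w=5)}
step 2: add edge 0-3 (w=4); MST = {0-3(w=4) 3-5(w=5)}
step 3: add edge 0-1 (w=5); MST = {0-1(w=5) 0-3(w=4) 3-5(w=5)}
step 4: add edge 4-5 (w=7); MST = {0-1(w=5) 0-3(w=4) 3-5(w=5) 4-5(w=7)}
step 5: add edge 2-3 (w=8); MST = {0-1(w=5) 0-3(w=4) 2-3(w=8) 3-5(w=5) 4-5(w=7)}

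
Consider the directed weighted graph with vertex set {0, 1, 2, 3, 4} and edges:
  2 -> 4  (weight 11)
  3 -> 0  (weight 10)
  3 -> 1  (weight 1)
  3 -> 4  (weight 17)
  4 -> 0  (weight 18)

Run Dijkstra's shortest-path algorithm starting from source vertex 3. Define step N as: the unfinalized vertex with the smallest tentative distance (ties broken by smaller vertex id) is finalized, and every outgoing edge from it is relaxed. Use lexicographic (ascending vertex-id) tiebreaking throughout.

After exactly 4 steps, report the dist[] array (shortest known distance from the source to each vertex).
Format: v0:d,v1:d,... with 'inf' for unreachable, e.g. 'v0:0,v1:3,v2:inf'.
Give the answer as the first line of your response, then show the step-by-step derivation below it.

v0:10,v1:1,v2:inf,v3:0,v4:17

step 1: dist = v0:10,v1:1,v2:inf,v3:0,v4:17
step 2: dist = v0:10,v1:1,v2:inf,v3:0,v4:17
step 3: dist = v0:10,v1:1,v2:inf,v3:0,v4:17
step 4: dist = v0:10,v1:1,v2:inf,v3:0,v4:17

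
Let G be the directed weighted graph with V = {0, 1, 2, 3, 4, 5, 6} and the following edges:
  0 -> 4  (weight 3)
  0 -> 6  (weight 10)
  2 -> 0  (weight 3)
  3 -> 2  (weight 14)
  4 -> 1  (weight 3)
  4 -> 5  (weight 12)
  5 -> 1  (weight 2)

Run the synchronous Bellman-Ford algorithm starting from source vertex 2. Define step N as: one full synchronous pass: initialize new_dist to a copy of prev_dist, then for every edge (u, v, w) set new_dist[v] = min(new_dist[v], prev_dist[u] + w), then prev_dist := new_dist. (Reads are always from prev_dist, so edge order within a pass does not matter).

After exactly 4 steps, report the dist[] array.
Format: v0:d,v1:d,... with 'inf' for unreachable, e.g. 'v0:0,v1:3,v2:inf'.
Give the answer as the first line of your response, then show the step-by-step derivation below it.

v0:3,v1:9,v2:0,v3:inf,v4:6,v5:18,v6:13

step 1: dist = v0:3,v1:inf,v2:0,v3:inf,v4:inf,v5:inf,v6:inf
step 2: dist = v0:3,v1:inf,v2:0,v3:inf,v4:6,v5:inf,v6:13
step 3: dist = v0:3,v1:9,v2:0,v3:inf,v4:6,v5:18,v6:13
step 4: dist = v0:3,v1:9,v2:0,v3:inf,v4:6,v5:18,v6:13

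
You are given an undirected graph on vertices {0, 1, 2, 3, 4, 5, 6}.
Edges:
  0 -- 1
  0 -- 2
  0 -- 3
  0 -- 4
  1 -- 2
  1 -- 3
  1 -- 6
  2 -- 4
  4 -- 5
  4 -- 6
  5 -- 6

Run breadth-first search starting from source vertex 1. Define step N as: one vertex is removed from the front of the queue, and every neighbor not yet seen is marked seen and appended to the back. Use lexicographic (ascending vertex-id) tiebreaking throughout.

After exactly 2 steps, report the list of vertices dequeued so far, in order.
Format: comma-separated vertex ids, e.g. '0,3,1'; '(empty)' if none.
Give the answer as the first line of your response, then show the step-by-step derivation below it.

1,0

step 1: dequeue 1; queue=[0,2,3,6]; order=1
step 2: dequeue 0; queue=[2,3,6,4]; order=1,0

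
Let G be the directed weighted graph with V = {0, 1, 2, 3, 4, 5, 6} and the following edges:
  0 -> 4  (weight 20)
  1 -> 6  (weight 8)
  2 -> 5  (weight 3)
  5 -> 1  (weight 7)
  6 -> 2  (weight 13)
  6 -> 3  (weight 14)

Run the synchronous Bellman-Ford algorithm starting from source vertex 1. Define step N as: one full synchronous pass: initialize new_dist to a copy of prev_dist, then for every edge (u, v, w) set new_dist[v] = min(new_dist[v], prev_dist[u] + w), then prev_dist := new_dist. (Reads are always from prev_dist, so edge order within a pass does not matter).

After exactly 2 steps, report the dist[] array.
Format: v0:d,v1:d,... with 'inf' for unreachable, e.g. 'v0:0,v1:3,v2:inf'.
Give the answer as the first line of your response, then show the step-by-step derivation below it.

v0:inf,v1:0,v2:21,v3:22,v4:inf,v5:inf,v6:8

step 1: dist = v0:inf,v1:0,v2:inf,v3:inf,v4:inf,v5:inf,v6:8
step 2: dist = v0:inf,v1:0,v2:21,v3:22,v4:inf,v5:inf,v6:8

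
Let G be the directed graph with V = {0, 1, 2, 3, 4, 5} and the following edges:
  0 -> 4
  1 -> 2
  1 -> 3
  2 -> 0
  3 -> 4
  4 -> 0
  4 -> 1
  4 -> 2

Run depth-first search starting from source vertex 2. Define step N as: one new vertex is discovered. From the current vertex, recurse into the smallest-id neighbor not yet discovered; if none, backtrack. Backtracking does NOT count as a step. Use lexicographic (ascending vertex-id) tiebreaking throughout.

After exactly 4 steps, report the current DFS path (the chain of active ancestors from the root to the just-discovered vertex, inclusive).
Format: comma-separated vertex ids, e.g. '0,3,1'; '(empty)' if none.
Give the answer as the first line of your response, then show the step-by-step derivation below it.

2,0,4,1

step 1: discover 2; path=2; order=2
step 2: discover 0; path=2>0; order=2,0
step 3: discover 4; path=2>0>4; order=2,0,4
step 4: discover 1; path=2>0>4>1; order=2,0,4,1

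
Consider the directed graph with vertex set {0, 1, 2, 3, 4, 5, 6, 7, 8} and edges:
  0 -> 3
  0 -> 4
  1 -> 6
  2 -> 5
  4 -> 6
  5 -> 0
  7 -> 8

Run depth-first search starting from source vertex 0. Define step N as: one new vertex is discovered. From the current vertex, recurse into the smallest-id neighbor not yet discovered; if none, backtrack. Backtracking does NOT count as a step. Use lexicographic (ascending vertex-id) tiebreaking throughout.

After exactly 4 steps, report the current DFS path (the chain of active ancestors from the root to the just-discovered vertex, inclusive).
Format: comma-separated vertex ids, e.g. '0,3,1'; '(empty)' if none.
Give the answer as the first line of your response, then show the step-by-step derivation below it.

0,4,6

step 1: discover 0; path=0; order=0
step 2: discover 3; path=0>3; order=0,3
step 3: discover 4; path=0>4; order=0,3,4
step 4: discover 6; path=0>4>6; order=0,3,4,6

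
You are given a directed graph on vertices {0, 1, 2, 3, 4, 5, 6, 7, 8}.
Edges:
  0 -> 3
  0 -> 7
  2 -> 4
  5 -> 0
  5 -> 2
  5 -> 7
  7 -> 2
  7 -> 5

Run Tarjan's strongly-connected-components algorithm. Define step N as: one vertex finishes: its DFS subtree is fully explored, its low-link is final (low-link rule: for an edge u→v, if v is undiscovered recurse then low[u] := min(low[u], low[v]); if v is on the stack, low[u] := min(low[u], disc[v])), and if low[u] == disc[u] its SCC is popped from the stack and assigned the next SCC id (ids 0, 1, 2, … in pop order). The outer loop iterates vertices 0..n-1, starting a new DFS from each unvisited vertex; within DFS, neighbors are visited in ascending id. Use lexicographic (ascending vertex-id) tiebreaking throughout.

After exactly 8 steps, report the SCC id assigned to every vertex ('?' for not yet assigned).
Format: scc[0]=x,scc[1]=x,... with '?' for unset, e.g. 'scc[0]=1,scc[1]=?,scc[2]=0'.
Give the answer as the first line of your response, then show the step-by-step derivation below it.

scc[0]=3,scc[1]=4,scc[2]=2,scc[3]=0,scc[4]=1,scc[5]=3,scc[6]=5,scc[7]=3,scc[8]=?

step 1: low=(low[0]=0,low[1]=?,low[2]=?,low[3]=1,low[4]=?,low[5]=?,low[6]=?,low[7]=?,low[8]=?); scc=(scc[0]=?,scc[1]=?,scc[2]=?,scc[3]=0,scc[4]=?,scc[5]=?,scc[6]=?,scc[7]=?,scc[8]=?)
step 2: low=(low[0]=0,low[1]=?,low[2]=3,low[3]=1,low[4]=4,low[5]=?,low[6]=?,low[7]=2,low[8]=?); scc=(scc[0]=?,scc[1]=?,scc[2]=?,scc[3]=0,scc[4]=1,scc[5]=?,scc[6]=?,scc[7]=?,scc[8]=?)
step 3: low=(low[0]=0,low[1]=?,low[2]=3,low[3]=1,low[4]=4,low[5]=?,low[6]=?,low[7]=2,low[8]=?); scc=(scc[0]=?,scc[1]=?,scc[2]=2,scc[3]=0,scc[4]=1,scc[5]=?,scc[6]=?,scc[7]=?,scc[8]=?)
step 4: low=(low[0]=0,low[1]=?,low[2]=3,low[3]=1,low[4]=4,low[5]=0,low[6]=?,low[7]=2,low[8]=?); scc=(scc[0]=?,scc[1]=?,scc[2]=2,scc[3]=0,scc[4]=1,scc[5]=?,scc[6]=?,scc[7]=?,scc[8]=?)
step 5: low=(low[0]=0,low[1]=?,low[2]=3,low[3]=1,low[4]=4,low[5]=0,low[6]=?,low[7]=0,low[8]=?); scc=(scc[0]=?,scc[1]=?,scc[2]=2,scc[3]=0,scc[4]=1,scc[5]=?,scc[6]=?,scc[7]=?,scc[8]=?)
step 6: low=(low[0]=0,low[1]=?,low[2]=3,low[3]=1,low[4]=4,low[5]=0,low[6]=?,low[7]=0,low[8]=?); scc=(scc[0]=3,scc[1]=?,scc[2]=2,scc[3]=0,scc[4]=1,scc[5]=3,scc[6]=?,scc[7]=3,scc[8]=?)
step 7: low=(low[0]=0,low[1]=6,low[2]=3,low[3]=1,low[4]=4,low[5]=0,low[6]=?,low[7]=0,low[8]=?); scc=(scc[0]=3,scc[1]=4,scc[2]=2,scc[3]=0,scc[4]=1,scc[5]=3,scc[6]=?,scc[7]=3,scc[8]=?)
step 8: low=(low[0]=0,low[1]=6,low[2]=3,low[3]=1,low[4]=4,low[5]=0,low[6]=7,low[7]=0,low[8]=?); scc=(scc[0]=3,scc[1]=4,scc[2]=2,scc[3]=0,scc[4]=1,scc[5]=3,scc[6]=5,scc[7]=3,scc[8]=?)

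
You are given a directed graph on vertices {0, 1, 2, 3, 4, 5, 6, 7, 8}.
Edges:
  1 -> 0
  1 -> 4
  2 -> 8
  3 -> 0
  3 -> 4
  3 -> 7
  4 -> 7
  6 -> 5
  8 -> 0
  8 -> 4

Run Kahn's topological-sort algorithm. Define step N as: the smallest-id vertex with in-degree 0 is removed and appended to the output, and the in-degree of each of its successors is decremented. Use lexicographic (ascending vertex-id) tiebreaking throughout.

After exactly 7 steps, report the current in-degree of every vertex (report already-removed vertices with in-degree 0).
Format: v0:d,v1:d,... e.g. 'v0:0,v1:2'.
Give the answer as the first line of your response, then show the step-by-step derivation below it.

v0:0,v1:0,v2:0,v3:0,v4:0,v5:0,v6:0,v7:1,v8:0

step 1: output 1; order=[1]; indeg=(2,0,0,0,2,1,0,2,1)
step 2: output 2; order=[1,2]; indeg=(2,0,0,0,2,1,0,2,0)
step 3: output 3; order=[1,2,3]; indeg=(1,0,0,0,1,1,0,1,0)
step 4: output 6; order=[1,2,3,6]; indeg=(1,0,0,0,1,0,0,1,0)
step 5: output 5; order=[1,2,3,6,5]; indeg=(1,0,0,0,1,0,0,1,0)
step 6: output 8; order=[1,2,3,6,5,8]; indeg=(0,0,0,0,0,0,0,1,0)
step 7: output 0; order=[1,2,3,6,5,8,0]; indeg=(0,0,0,0,0,0,0,1,0)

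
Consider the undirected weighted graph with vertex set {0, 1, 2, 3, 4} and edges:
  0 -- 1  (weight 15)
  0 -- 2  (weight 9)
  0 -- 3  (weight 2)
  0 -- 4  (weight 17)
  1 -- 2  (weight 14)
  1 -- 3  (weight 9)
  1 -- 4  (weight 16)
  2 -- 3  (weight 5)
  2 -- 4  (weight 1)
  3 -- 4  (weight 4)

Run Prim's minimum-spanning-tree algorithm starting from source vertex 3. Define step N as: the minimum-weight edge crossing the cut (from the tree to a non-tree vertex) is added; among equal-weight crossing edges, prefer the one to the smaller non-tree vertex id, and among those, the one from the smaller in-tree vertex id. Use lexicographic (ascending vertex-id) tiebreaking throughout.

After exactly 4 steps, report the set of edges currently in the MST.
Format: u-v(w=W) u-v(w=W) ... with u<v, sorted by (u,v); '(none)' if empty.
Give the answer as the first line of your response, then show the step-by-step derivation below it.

0-3(w=2) 1-3(w=9) 2-4(w=1) 3-4(w=4)

step 1: add edge 0-3 (w=2); MST = {0-3(w=2)}
step 2: add edge 3-4 (w=4); MST = {0-3(w=2) 3-4(w=4)}
step 3: add edge 2-4 (w=1); MST = {0-3(w=2) 2-4(w=1) 3-4(w=4)}
step 4: add edge 1-3 (w=9); MST = {0-3(w=2) 1-3(w=9) 2-4(w=1) 3-4(w=4)}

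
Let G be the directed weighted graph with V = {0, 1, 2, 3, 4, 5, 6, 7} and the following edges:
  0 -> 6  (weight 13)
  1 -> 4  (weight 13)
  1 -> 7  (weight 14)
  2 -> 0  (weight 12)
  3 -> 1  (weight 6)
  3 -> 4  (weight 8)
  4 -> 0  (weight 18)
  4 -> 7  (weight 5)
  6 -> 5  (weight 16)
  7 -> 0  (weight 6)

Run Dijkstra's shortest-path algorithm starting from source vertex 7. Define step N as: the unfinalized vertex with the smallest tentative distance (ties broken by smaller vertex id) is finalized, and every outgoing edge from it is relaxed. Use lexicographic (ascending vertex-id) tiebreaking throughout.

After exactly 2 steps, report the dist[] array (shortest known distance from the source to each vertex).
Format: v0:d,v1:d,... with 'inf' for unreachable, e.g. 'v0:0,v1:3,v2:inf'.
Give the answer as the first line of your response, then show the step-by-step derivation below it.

v0:6,v1:inf,v2:inf,v3:inf,v4:inf,v5:inf,v6:19,v7:0

step 1: dist = v0:6,v1:inf,v2:inf,v3:inf,v4:inf,v5:inf,v6:inf,v7:0
step 2: dist = v0:6,v1:inf,v2:inf,v3:inf,v4:inf,v5:inf,v6:19,v7:0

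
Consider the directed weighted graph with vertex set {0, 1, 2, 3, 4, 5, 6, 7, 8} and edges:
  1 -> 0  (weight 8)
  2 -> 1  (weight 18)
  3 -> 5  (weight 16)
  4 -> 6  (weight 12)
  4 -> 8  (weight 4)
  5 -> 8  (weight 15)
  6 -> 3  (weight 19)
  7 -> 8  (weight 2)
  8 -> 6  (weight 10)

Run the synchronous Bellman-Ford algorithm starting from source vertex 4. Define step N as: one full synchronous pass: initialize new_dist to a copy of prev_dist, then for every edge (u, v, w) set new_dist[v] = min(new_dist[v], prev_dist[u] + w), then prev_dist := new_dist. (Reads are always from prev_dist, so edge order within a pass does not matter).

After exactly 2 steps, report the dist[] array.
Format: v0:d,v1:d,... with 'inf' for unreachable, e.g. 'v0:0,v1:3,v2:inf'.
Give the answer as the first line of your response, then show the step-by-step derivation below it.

v0:inf,v1:inf,v2:inf,v3:31,v4:0,v5:inf,v6:12,v7:inf,v8:4

step 1: dist = v0:inf,v1:inf,v2:inf,v3:inf,v4:0,v5:inf,v6:12,v7:inf,v8:4
step 2: dist = v0:inf,v1:inf,v2:inf,v3:31,v4:0,v5:inf,v6:12,v7:inf,v8:4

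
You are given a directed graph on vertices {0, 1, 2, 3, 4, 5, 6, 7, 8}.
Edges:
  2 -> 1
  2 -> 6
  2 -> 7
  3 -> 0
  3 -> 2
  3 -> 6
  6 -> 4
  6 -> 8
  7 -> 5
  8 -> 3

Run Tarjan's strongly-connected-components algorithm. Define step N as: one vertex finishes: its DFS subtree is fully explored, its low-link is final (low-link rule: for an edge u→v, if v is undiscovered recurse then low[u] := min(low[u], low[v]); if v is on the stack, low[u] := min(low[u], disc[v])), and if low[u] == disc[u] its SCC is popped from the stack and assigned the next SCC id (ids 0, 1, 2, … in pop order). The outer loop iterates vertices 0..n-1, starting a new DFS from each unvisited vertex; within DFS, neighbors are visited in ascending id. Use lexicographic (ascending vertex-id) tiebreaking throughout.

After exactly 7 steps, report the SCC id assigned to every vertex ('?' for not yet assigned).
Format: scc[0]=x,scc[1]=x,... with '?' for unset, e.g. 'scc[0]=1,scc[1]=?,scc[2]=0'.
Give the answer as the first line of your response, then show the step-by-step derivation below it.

scc[0]=0,scc[1]=1,scc[2]=?,scc[3]=?,scc[4]=2,scc[5]=3,scc[6]=?,scc[7]=?,scc[8]=?

step 1: low=(low[0]=0,low[1]=?,low[2]=?,low[3]=?,low[4]=?,low[5]=?,low[6]=?,low[7]=?,low[8]=?); scc=(scc[0]=0,scc[1]=?,scc[2]=?,scc[3]=?,scc[4]=?,scc[5]=?,scc[6]=?,scc[7]=?,scc[8]=?)
step 2: low=(low[0]=0,low[1]=1,low[2]=?,low[3]=?,low[4]=?,low[5]=?,low[6]=?,low[7]=?,low[8]=?); scc=(scc[0]=0,scc[1]=1,scc[2]=?,scc[3]=?,scc[4]=?,scc[5]=?,scc[6]=?,scc[7]=?,scc[8]=?)
step 3: low=(low[0]=0,low[1]=1,low[2]=2,low[3]=?,low[4]=4,low[5]=?,low[6]=3,low[7]=?,low[8]=?); scc=(scc[0]=0,scc[1]=1,scc[2]=?,scc[3]=?,scc[4]=2,scc[5]=?,scc[6]=?,scc[7]=?,scc[8]=?)
step 4: low=(low[0]=0,low[1]=1,low[2]=2,low[3]=2,low[4]=4,low[5]=?,low[6]=3,low[7]=?,low[8]=5); scc=(scc[0]=0,scc[1]=1,scc[2]=?,scc[3]=?,scc[4]=2,scc[5]=?,scc[6]=?,scc[7]=?,scc[8]=?)
step 5: low=(low[0]=0,low[1]=1,low[2]=2,low[3]=2,low[4]=4,low[5]=?,low[6]=3,low[7]=?,low[8]=2); scc=(scc[0]=0,scc[1]=1,scc[2]=?,scc[3]=?,scc[4]=2,scc[5]=?,scc[6]=?,scc[7]=?,scc[8]=?)
step 6: low=(low[0]=0,low[1]=1,low[2]=2,low[3]=2,low[4]=4,low[5]=?,low[6]=2,low[7]=?,low[8]=2); scc=(scc[0]=0,scc[1]=1,scc[2]=?,scc[3]=?,scc[4]=2,scc[5]=?,scc[6]=?,scc[7]=?,scc[8]=?)
step 7: low=(low[0]=0,low[1]=1,low[2]=2,low[3]=2,low[4]=4,low[5]=8,low[6]=2,low[7]=7,low[8]=2); scc=(scc[0]=0,scc[1]=1,scc[2]=?,scc[3]=?,scc[4]=2,scc[5]=3,scc[6]=?,scc[7]=?,scc[8]=?)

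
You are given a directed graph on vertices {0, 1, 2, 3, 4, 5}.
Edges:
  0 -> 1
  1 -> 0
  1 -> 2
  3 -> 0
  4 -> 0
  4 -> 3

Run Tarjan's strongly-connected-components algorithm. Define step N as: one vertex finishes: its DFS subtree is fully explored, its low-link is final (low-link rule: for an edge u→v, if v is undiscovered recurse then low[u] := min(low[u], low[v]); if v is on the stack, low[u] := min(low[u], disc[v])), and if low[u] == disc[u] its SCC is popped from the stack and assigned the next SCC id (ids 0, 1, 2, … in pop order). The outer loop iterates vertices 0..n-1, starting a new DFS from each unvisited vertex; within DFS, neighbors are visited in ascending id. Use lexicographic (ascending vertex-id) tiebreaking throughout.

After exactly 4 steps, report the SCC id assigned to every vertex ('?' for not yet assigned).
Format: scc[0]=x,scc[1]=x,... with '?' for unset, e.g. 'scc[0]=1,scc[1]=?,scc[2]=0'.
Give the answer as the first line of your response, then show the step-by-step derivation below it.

scc[0]=1,scc[1]=1,scc[2]=0,scc[3]=2,scc[4]=?,scc[5]=?

step 1: low=(low[0]=0,low[1]=0,low[2]=2,low[3]=?,low[4]=?,low[5]=?); scc=(scc[0]=?,scc[1]=?,scc[2]=0,scc[3]=?,scc[4]=?,scc[5]=?)
step 2: low=(low[0]=0,low[1]=0,low[2]=2,low[3]=?,low[4]=?,low[5]=?); scc=(scc[0]=?,scc[1]=?,scc[2]=0,scc[3]=?,scc[4]=?,scc[5]=?)
step 3: low=(low[0]=0,low[1]=0,low[2]=2,low[3]=?,low[4]=?,low[5]=?); scc=(scc[0]=1,scc[1]=1,scc[2]=0,scc[3]=?,scc[4]=?,scc[5]=?)
step 4: low=(low[0]=0,low[1]=0,low[2]=2,low[3]=3,low[4]=?,low[5]=?); scc=(scc[0]=1,scc[1]=1,scc[2]=0,scc[3]=2,scc[4]=?,scc[5]=?)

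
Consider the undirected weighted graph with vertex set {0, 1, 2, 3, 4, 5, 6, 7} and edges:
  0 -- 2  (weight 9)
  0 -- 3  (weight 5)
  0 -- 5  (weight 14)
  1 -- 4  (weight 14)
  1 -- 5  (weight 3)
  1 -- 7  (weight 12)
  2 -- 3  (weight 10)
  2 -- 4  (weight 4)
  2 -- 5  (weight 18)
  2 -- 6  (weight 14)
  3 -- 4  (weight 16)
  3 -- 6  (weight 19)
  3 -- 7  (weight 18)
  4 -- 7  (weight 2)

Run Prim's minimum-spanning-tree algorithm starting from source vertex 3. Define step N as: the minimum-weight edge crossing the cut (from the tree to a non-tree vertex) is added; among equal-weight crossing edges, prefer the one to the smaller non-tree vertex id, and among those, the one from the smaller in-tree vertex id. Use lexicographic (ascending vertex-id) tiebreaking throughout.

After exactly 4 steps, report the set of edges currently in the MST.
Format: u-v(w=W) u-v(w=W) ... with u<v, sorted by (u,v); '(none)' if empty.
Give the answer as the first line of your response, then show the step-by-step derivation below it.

0-2(w=9) 0-3(w=5) 2-4(w=4) 4-7(w=2)

step 1: add edge 0-3 (w=5); MST = {0-3(w=5)}
step 2: add edge 0-2 (w=9); MST = {0-2(w=9) 0-3(w=5)}
step 3: add edge 2-4 (w=4); MST = {0-2(w=9) 0-3(w=5) 2-4(w=4)}
step 4: add edge 4-7 (w=2); MST = {0-2(w=9) 0-3(w=5) 2-4(w=4) 4-7(w=2)}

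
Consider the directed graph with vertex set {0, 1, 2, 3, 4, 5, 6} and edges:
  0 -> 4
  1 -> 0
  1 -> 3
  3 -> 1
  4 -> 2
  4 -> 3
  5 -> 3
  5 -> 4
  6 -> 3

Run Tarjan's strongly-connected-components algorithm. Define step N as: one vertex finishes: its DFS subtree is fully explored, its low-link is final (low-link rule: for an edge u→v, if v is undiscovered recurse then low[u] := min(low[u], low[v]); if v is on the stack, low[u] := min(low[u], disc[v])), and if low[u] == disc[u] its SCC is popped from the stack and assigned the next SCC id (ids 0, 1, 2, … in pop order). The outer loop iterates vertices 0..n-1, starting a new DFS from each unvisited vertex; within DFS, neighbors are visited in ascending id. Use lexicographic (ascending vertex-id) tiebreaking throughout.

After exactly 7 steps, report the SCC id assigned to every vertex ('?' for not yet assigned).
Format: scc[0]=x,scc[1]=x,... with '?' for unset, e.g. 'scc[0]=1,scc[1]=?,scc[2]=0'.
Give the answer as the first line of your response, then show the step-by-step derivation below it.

scc[0]=1,scc[1]=1,scc[2]=0,scc[3]=1,scc[4]=1,scc[5]=2,scc[6]=3

step 1: low=(low[0]=0,low[1]=?,low[2]=2,low[3]=?,low[4]=1,low[5]=?,low[6]=?); scc=(scc[0]=?,scc[1]=?,scc[2]=0,scc[3]=?,scc[4]=?,scc[5]=?,scc[6]=?)
step 2: low=(low[0]=0,low[1]=0,low[2]=2,low[3]=3,low[4]=1,low[5]=?,low[6]=?); scc=(scc[0]=?,scc[1]=?,scc[2]=0,scc[3]=?,scc[4]=?,scc[5]=?,scc[6]=?)
step 3: low=(low[0]=0,low[1]=0,low[2]=2,low[3]=0,low[4]=1,low[5]=?,low[6]=?); scc=(scc[0]=?,scc[1]=?,scc[2]=0,scc[3]=?,scc[4]=?,scc[5]=?,scc[6]=?)
step 4: low=(low[0]=0,low[1]=0,low[2]=2,low[3]=0,low[4]=0,low[5]=?,low[6]=?); scc=(scc[0]=?,scc[1]=?,scc[2]=0,scc[3]=?,scc[4]=?,scc[5]=?,scc[6]=?)
step 5: low=(low[0]=0,low[1]=0,low[2]=2,low[3]=0,low[4]=0,low[5]=?,low[6]=?); scc=(scc[0]=1,scc[1]=1,scc[2]=0,scc[3]=1,scc[4]=1,scc[5]=?,scc[6]=?)
step 6: low=(low[0]=0,low[1]=0,low[2]=2,low[3]=0,low[4]=0,low[5]=5,low[6]=?); scc=(scc[0]=1,scc[1]=1,scc[2]=0,scc[3]=1,scc[4]=1,scc[5]=2,scc[6]=?)
step 7: low=(low[0]=0,low[1]=0,low[2]=2,low[3]=0,low[4]=0,low[5]=5,low[6]=6); scc=(scc[0]=1,scc[1]=1,scc[2]=0,scc[3]=1,scc[4]=1,scc[5]=2,scc[6]=3)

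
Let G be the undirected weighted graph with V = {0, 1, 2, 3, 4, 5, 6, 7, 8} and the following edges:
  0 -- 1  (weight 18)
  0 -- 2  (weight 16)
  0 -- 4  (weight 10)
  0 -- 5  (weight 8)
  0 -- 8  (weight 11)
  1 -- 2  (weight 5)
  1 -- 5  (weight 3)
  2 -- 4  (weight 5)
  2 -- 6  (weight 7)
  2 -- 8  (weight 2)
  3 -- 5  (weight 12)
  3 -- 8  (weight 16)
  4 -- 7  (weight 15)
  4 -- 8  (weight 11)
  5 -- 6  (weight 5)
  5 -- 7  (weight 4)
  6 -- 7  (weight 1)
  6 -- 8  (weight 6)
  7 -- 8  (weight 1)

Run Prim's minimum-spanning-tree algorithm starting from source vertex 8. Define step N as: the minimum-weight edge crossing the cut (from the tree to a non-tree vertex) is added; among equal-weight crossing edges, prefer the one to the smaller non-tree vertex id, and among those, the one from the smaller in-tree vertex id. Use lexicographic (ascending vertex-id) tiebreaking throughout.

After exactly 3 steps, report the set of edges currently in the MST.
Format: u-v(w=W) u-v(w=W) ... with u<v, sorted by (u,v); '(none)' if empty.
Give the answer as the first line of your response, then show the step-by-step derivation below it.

2-8(w=2) 6-7(w=1) 7-8(w=1)

step 1: add edge 7-8 (w=1); MST = {7-8(w=1)}
step 2: add edge 6-7 (w=1); MST = {6-7(w=1) 7-8(w=1)}
step 3: add edge 2-8 (w=2); MST = {2-8(w=2) 6-7(w=1) 7-8(w=1)}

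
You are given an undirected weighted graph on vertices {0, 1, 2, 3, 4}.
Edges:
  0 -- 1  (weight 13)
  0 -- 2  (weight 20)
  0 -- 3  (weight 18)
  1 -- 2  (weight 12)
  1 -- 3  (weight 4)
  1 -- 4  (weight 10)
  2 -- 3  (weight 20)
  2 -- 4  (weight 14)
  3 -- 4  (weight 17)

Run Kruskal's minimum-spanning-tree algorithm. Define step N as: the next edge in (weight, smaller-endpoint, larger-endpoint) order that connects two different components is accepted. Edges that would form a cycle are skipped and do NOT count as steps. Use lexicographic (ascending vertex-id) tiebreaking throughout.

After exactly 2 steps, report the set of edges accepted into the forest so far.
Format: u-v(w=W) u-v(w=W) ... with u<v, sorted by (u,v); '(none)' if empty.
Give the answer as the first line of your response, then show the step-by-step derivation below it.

1-3(w=4) 1-4(w=10)

step 1: add edge 1-3 (w=4); MST = {1-3(w=4)}
step 2: add edge 1-4 (w=10); MST = {1-3(w=4) 1-4(w=10)}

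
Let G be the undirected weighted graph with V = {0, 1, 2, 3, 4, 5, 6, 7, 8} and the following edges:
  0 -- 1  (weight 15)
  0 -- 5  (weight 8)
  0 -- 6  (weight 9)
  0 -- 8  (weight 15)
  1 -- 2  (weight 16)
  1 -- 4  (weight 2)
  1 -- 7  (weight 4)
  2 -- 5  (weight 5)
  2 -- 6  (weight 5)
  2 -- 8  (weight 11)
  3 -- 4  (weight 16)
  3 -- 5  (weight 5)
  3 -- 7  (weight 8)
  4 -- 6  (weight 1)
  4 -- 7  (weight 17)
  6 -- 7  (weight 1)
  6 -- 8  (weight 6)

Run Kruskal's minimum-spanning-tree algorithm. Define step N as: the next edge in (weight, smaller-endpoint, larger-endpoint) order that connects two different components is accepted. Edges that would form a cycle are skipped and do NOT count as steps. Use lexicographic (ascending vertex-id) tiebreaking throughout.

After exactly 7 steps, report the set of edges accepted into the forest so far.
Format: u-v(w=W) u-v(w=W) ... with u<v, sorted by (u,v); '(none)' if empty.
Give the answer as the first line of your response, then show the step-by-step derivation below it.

1-4(w=2) 2-5(w=5) 2-6(w=5) 3-5(w=5) 4-6(w=1) 6-7(w=1) 6-8(w=6)

step 1: add edge 4-6 (w=1); MST = {4-6(w=1)}
step 2: add edge 6-7 (w=1); MST = {4-6(w=1) 6-7(w=1)}
step 3: add edge 1-4 (w=2); MST = {1-4(w=2) 4-6(w=1) 6-7(w=1)}
step 4: add edge 2-5 (w=5); MST = {1-4(w=2) 2-5(w=5) 4-6(w=1) 6-7(w=1)}
step 5: add edge 2-6 (w=5); MST = {1-4(w=2) 2-5(w=5) 2-6(w=5) 4-6(w=1) 6-7(w=1)}
step 6: add edge 3-5 (w=5); MST = {1-4(w=2) 2-5(w=5) 2-6(w=5) 3-5(w=5) 4-6(w=1) 6-7(w=1)}
step 7: add edge 6-8 (w=6); MST = {1-4(w=2) 2-5(w=5) 2-6(w=5) 3-5(w=5) 4-6(w=1) 6-7(w=1) 6-8(w=6)}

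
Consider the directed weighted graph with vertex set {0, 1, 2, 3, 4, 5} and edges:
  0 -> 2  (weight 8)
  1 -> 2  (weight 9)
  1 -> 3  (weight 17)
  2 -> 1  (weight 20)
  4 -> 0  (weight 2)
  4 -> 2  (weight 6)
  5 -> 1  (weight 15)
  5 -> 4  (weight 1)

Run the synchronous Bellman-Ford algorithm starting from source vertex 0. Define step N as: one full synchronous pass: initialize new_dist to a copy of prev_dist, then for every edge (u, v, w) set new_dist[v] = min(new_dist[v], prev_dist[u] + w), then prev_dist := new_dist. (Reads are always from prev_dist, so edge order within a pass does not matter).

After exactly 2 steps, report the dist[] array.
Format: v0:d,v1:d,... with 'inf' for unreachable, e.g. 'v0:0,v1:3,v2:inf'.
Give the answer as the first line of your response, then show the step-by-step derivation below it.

v0:0,v1:28,v2:8,v3:inf,v4:inf,v5:inf

step 1: dist = v0:0,v1:inf,v2:8,v3:inf,v4:inf,v5:inf
step 2: dist = v0:0,v1:28,v2:8,v3:inf,v4:inf,v5:inf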